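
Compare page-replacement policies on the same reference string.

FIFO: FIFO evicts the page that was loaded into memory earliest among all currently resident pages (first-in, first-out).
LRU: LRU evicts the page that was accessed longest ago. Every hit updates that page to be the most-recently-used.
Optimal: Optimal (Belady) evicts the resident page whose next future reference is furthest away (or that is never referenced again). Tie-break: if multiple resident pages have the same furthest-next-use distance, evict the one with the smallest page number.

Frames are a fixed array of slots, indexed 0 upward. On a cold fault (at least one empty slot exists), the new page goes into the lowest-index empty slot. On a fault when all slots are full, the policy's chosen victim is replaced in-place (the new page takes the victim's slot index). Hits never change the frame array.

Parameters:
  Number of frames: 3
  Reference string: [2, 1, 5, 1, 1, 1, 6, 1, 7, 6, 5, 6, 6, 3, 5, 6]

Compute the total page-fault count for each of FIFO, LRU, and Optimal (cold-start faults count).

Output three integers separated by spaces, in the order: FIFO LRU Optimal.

--- FIFO ---
  step 0: ref 2 -> FAULT, frames=[2,-,-] (faults so far: 1)
  step 1: ref 1 -> FAULT, frames=[2,1,-] (faults so far: 2)
  step 2: ref 5 -> FAULT, frames=[2,1,5] (faults so far: 3)
  step 3: ref 1 -> HIT, frames=[2,1,5] (faults so far: 3)
  step 4: ref 1 -> HIT, frames=[2,1,5] (faults so far: 3)
  step 5: ref 1 -> HIT, frames=[2,1,5] (faults so far: 3)
  step 6: ref 6 -> FAULT, evict 2, frames=[6,1,5] (faults so far: 4)
  step 7: ref 1 -> HIT, frames=[6,1,5] (faults so far: 4)
  step 8: ref 7 -> FAULT, evict 1, frames=[6,7,5] (faults so far: 5)
  step 9: ref 6 -> HIT, frames=[6,7,5] (faults so far: 5)
  step 10: ref 5 -> HIT, frames=[6,7,5] (faults so far: 5)
  step 11: ref 6 -> HIT, frames=[6,7,5] (faults so far: 5)
  step 12: ref 6 -> HIT, frames=[6,7,5] (faults so far: 5)
  step 13: ref 3 -> FAULT, evict 5, frames=[6,7,3] (faults so far: 6)
  step 14: ref 5 -> FAULT, evict 6, frames=[5,7,3] (faults so far: 7)
  step 15: ref 6 -> FAULT, evict 7, frames=[5,6,3] (faults so far: 8)
  FIFO total faults: 8
--- LRU ---
  step 0: ref 2 -> FAULT, frames=[2,-,-] (faults so far: 1)
  step 1: ref 1 -> FAULT, frames=[2,1,-] (faults so far: 2)
  step 2: ref 5 -> FAULT, frames=[2,1,5] (faults so far: 3)
  step 3: ref 1 -> HIT, frames=[2,1,5] (faults so far: 3)
  step 4: ref 1 -> HIT, frames=[2,1,5] (faults so far: 3)
  step 5: ref 1 -> HIT, frames=[2,1,5] (faults so far: 3)
  step 6: ref 6 -> FAULT, evict 2, frames=[6,1,5] (faults so far: 4)
  step 7: ref 1 -> HIT, frames=[6,1,5] (faults so far: 4)
  step 8: ref 7 -> FAULT, evict 5, frames=[6,1,7] (faults so far: 5)
  step 9: ref 6 -> HIT, frames=[6,1,7] (faults so far: 5)
  step 10: ref 5 -> FAULT, evict 1, frames=[6,5,7] (faults so far: 6)
  step 11: ref 6 -> HIT, frames=[6,5,7] (faults so far: 6)
  step 12: ref 6 -> HIT, frames=[6,5,7] (faults so far: 6)
  step 13: ref 3 -> FAULT, evict 7, frames=[6,5,3] (faults so far: 7)
  step 14: ref 5 -> HIT, frames=[6,5,3] (faults so far: 7)
  step 15: ref 6 -> HIT, frames=[6,5,3] (faults so far: 7)
  LRU total faults: 7
--- Optimal ---
  step 0: ref 2 -> FAULT, frames=[2,-,-] (faults so far: 1)
  step 1: ref 1 -> FAULT, frames=[2,1,-] (faults so far: 2)
  step 2: ref 5 -> FAULT, frames=[2,1,5] (faults so far: 3)
  step 3: ref 1 -> HIT, frames=[2,1,5] (faults so far: 3)
  step 4: ref 1 -> HIT, frames=[2,1,5] (faults so far: 3)
  step 5: ref 1 -> HIT, frames=[2,1,5] (faults so far: 3)
  step 6: ref 6 -> FAULT, evict 2, frames=[6,1,5] (faults so far: 4)
  step 7: ref 1 -> HIT, frames=[6,1,5] (faults so far: 4)
  step 8: ref 7 -> FAULT, evict 1, frames=[6,7,5] (faults so far: 5)
  step 9: ref 6 -> HIT, frames=[6,7,5] (faults so far: 5)
  step 10: ref 5 -> HIT, frames=[6,7,5] (faults so far: 5)
  step 11: ref 6 -> HIT, frames=[6,7,5] (faults so far: 5)
  step 12: ref 6 -> HIT, frames=[6,7,5] (faults so far: 5)
  step 13: ref 3 -> FAULT, evict 7, frames=[6,3,5] (faults so far: 6)
  step 14: ref 5 -> HIT, frames=[6,3,5] (faults so far: 6)
  step 15: ref 6 -> HIT, frames=[6,3,5] (faults so far: 6)
  Optimal total faults: 6

Answer: 8 7 6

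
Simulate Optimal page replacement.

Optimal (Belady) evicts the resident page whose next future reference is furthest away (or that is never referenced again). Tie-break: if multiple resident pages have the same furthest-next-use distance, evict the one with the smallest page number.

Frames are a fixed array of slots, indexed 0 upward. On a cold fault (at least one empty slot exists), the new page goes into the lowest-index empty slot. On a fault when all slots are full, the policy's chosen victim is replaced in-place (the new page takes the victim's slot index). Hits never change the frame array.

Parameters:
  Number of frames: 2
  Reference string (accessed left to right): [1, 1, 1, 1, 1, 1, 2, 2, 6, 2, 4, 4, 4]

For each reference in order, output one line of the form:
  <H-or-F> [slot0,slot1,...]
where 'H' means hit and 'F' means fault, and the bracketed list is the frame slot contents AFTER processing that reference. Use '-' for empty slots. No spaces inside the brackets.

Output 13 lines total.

F [1,-]
H [1,-]
H [1,-]
H [1,-]
H [1,-]
H [1,-]
F [1,2]
H [1,2]
F [6,2]
H [6,2]
F [6,4]
H [6,4]
H [6,4]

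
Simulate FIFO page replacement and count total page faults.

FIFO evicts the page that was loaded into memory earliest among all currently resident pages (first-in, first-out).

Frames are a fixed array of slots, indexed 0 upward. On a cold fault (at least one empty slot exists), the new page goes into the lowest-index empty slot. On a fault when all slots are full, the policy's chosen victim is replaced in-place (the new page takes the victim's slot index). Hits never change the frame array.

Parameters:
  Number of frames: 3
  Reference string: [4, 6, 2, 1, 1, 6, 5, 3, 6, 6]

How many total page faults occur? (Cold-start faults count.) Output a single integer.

Answer: 7

Derivation:
Step 0: ref 4 → FAULT, frames=[4,-,-]
Step 1: ref 6 → FAULT, frames=[4,6,-]
Step 2: ref 2 → FAULT, frames=[4,6,2]
Step 3: ref 1 → FAULT (evict 4), frames=[1,6,2]
Step 4: ref 1 → HIT, frames=[1,6,2]
Step 5: ref 6 → HIT, frames=[1,6,2]
Step 6: ref 5 → FAULT (evict 6), frames=[1,5,2]
Step 7: ref 3 → FAULT (evict 2), frames=[1,5,3]
Step 8: ref 6 → FAULT (evict 1), frames=[6,5,3]
Step 9: ref 6 → HIT, frames=[6,5,3]
Total faults: 7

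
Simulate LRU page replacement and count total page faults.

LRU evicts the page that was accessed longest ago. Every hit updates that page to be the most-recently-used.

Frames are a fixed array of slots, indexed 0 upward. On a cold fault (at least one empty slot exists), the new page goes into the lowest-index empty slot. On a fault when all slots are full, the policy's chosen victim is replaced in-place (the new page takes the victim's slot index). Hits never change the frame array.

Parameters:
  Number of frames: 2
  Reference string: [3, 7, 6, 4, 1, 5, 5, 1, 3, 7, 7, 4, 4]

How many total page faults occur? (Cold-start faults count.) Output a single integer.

Step 0: ref 3 → FAULT, frames=[3,-]
Step 1: ref 7 → FAULT, frames=[3,7]
Step 2: ref 6 → FAULT (evict 3), frames=[6,7]
Step 3: ref 4 → FAULT (evict 7), frames=[6,4]
Step 4: ref 1 → FAULT (evict 6), frames=[1,4]
Step 5: ref 5 → FAULT (evict 4), frames=[1,5]
Step 6: ref 5 → HIT, frames=[1,5]
Step 7: ref 1 → HIT, frames=[1,5]
Step 8: ref 3 → FAULT (evict 5), frames=[1,3]
Step 9: ref 7 → FAULT (evict 1), frames=[7,3]
Step 10: ref 7 → HIT, frames=[7,3]
Step 11: ref 4 → FAULT (evict 3), frames=[7,4]
Step 12: ref 4 → HIT, frames=[7,4]
Total faults: 9

Answer: 9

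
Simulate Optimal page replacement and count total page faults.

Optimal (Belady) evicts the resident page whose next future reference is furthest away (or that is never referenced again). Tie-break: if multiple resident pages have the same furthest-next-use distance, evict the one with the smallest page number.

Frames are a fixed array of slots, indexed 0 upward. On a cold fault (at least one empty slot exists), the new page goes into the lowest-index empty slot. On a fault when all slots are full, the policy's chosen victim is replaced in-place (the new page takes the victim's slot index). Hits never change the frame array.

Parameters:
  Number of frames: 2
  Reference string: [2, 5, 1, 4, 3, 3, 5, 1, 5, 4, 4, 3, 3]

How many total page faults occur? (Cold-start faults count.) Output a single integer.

Step 0: ref 2 → FAULT, frames=[2,-]
Step 1: ref 5 → FAULT, frames=[2,5]
Step 2: ref 1 → FAULT (evict 2), frames=[1,5]
Step 3: ref 4 → FAULT (evict 1), frames=[4,5]
Step 4: ref 3 → FAULT (evict 4), frames=[3,5]
Step 5: ref 3 → HIT, frames=[3,5]
Step 6: ref 5 → HIT, frames=[3,5]
Step 7: ref 1 → FAULT (evict 3), frames=[1,5]
Step 8: ref 5 → HIT, frames=[1,5]
Step 9: ref 4 → FAULT (evict 1), frames=[4,5]
Step 10: ref 4 → HIT, frames=[4,5]
Step 11: ref 3 → FAULT (evict 4), frames=[3,5]
Step 12: ref 3 → HIT, frames=[3,5]
Total faults: 8

Answer: 8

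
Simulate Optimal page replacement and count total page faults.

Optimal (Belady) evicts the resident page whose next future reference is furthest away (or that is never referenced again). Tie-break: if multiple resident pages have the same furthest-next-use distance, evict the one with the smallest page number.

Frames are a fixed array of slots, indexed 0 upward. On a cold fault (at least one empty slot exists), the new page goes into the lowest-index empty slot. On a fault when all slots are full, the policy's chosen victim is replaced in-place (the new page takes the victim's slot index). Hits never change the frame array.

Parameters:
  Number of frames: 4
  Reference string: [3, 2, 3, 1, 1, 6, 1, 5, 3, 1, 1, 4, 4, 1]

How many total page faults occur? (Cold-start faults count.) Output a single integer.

Answer: 6

Derivation:
Step 0: ref 3 → FAULT, frames=[3,-,-,-]
Step 1: ref 2 → FAULT, frames=[3,2,-,-]
Step 2: ref 3 → HIT, frames=[3,2,-,-]
Step 3: ref 1 → FAULT, frames=[3,2,1,-]
Step 4: ref 1 → HIT, frames=[3,2,1,-]
Step 5: ref 6 → FAULT, frames=[3,2,1,6]
Step 6: ref 1 → HIT, frames=[3,2,1,6]
Step 7: ref 5 → FAULT (evict 2), frames=[3,5,1,6]
Step 8: ref 3 → HIT, frames=[3,5,1,6]
Step 9: ref 1 → HIT, frames=[3,5,1,6]
Step 10: ref 1 → HIT, frames=[3,5,1,6]
Step 11: ref 4 → FAULT (evict 3), frames=[4,5,1,6]
Step 12: ref 4 → HIT, frames=[4,5,1,6]
Step 13: ref 1 → HIT, frames=[4,5,1,6]
Total faults: 6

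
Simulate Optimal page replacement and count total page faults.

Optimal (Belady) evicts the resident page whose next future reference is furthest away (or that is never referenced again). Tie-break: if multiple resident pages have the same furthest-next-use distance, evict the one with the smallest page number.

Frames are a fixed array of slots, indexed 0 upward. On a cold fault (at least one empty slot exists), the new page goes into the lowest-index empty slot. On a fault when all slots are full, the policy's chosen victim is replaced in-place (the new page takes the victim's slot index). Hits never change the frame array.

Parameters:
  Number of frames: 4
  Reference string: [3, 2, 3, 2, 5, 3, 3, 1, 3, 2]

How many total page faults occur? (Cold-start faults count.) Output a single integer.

Step 0: ref 3 → FAULT, frames=[3,-,-,-]
Step 1: ref 2 → FAULT, frames=[3,2,-,-]
Step 2: ref 3 → HIT, frames=[3,2,-,-]
Step 3: ref 2 → HIT, frames=[3,2,-,-]
Step 4: ref 5 → FAULT, frames=[3,2,5,-]
Step 5: ref 3 → HIT, frames=[3,2,5,-]
Step 6: ref 3 → HIT, frames=[3,2,5,-]
Step 7: ref 1 → FAULT, frames=[3,2,5,1]
Step 8: ref 3 → HIT, frames=[3,2,5,1]
Step 9: ref 2 → HIT, frames=[3,2,5,1]
Total faults: 4

Answer: 4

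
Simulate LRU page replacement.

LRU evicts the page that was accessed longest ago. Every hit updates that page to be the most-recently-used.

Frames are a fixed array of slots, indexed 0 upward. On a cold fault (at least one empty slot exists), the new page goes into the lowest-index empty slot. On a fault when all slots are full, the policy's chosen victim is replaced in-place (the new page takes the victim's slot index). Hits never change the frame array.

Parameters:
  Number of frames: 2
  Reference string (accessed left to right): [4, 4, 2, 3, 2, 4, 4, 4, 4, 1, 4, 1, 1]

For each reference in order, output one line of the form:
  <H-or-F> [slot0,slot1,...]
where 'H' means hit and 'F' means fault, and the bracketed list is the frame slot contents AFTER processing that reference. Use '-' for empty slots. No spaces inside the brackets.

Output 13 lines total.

F [4,-]
H [4,-]
F [4,2]
F [3,2]
H [3,2]
F [4,2]
H [4,2]
H [4,2]
H [4,2]
F [4,1]
H [4,1]
H [4,1]
H [4,1]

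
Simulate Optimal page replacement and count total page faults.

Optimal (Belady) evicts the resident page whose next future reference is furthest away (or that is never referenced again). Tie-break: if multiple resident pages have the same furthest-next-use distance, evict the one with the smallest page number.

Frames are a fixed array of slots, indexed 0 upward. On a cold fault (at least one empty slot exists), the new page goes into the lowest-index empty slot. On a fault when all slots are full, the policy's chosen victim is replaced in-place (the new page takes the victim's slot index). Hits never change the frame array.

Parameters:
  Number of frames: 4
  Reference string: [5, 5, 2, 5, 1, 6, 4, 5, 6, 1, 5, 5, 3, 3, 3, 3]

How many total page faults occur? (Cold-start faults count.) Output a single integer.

Step 0: ref 5 → FAULT, frames=[5,-,-,-]
Step 1: ref 5 → HIT, frames=[5,-,-,-]
Step 2: ref 2 → FAULT, frames=[5,2,-,-]
Step 3: ref 5 → HIT, frames=[5,2,-,-]
Step 4: ref 1 → FAULT, frames=[5,2,1,-]
Step 5: ref 6 → FAULT, frames=[5,2,1,6]
Step 6: ref 4 → FAULT (evict 2), frames=[5,4,1,6]
Step 7: ref 5 → HIT, frames=[5,4,1,6]
Step 8: ref 6 → HIT, frames=[5,4,1,6]
Step 9: ref 1 → HIT, frames=[5,4,1,6]
Step 10: ref 5 → HIT, frames=[5,4,1,6]
Step 11: ref 5 → HIT, frames=[5,4,1,6]
Step 12: ref 3 → FAULT (evict 1), frames=[5,4,3,6]
Step 13: ref 3 → HIT, frames=[5,4,3,6]
Step 14: ref 3 → HIT, frames=[5,4,3,6]
Step 15: ref 3 → HIT, frames=[5,4,3,6]
Total faults: 6

Answer: 6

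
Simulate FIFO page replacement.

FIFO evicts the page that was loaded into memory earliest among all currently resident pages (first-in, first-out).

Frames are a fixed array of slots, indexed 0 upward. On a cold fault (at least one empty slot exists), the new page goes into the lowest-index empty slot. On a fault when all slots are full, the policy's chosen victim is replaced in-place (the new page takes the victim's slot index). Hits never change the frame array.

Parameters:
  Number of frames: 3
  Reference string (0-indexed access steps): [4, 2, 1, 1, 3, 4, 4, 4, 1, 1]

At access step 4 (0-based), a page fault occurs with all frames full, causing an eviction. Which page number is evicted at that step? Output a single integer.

Step 0: ref 4 -> FAULT, frames=[4,-,-]
Step 1: ref 2 -> FAULT, frames=[4,2,-]
Step 2: ref 1 -> FAULT, frames=[4,2,1]
Step 3: ref 1 -> HIT, frames=[4,2,1]
Step 4: ref 3 -> FAULT, evict 4, frames=[3,2,1]
At step 4: evicted page 4

Answer: 4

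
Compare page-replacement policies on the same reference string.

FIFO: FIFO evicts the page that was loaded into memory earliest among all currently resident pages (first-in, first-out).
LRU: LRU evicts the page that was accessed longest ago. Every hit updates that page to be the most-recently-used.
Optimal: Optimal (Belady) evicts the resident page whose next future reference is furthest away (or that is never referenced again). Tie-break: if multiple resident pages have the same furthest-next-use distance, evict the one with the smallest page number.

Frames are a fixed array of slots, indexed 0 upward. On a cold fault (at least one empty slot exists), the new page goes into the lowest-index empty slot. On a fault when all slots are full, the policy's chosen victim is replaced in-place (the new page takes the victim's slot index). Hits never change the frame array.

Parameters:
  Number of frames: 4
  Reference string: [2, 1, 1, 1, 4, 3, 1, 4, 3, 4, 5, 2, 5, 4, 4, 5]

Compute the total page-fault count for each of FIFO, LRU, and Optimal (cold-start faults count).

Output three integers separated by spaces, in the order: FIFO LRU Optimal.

Answer: 6 6 5

Derivation:
--- FIFO ---
  step 0: ref 2 -> FAULT, frames=[2,-,-,-] (faults so far: 1)
  step 1: ref 1 -> FAULT, frames=[2,1,-,-] (faults so far: 2)
  step 2: ref 1 -> HIT, frames=[2,1,-,-] (faults so far: 2)
  step 3: ref 1 -> HIT, frames=[2,1,-,-] (faults so far: 2)
  step 4: ref 4 -> FAULT, frames=[2,1,4,-] (faults so far: 3)
  step 5: ref 3 -> FAULT, frames=[2,1,4,3] (faults so far: 4)
  step 6: ref 1 -> HIT, frames=[2,1,4,3] (faults so far: 4)
  step 7: ref 4 -> HIT, frames=[2,1,4,3] (faults so far: 4)
  step 8: ref 3 -> HIT, frames=[2,1,4,3] (faults so far: 4)
  step 9: ref 4 -> HIT, frames=[2,1,4,3] (faults so far: 4)
  step 10: ref 5 -> FAULT, evict 2, frames=[5,1,4,3] (faults so far: 5)
  step 11: ref 2 -> FAULT, evict 1, frames=[5,2,4,3] (faults so far: 6)
  step 12: ref 5 -> HIT, frames=[5,2,4,3] (faults so far: 6)
  step 13: ref 4 -> HIT, frames=[5,2,4,3] (faults so far: 6)
  step 14: ref 4 -> HIT, frames=[5,2,4,3] (faults so far: 6)
  step 15: ref 5 -> HIT, frames=[5,2,4,3] (faults so far: 6)
  FIFO total faults: 6
--- LRU ---
  step 0: ref 2 -> FAULT, frames=[2,-,-,-] (faults so far: 1)
  step 1: ref 1 -> FAULT, frames=[2,1,-,-] (faults so far: 2)
  step 2: ref 1 -> HIT, frames=[2,1,-,-] (faults so far: 2)
  step 3: ref 1 -> HIT, frames=[2,1,-,-] (faults so far: 2)
  step 4: ref 4 -> FAULT, frames=[2,1,4,-] (faults so far: 3)
  step 5: ref 3 -> FAULT, frames=[2,1,4,3] (faults so far: 4)
  step 6: ref 1 -> HIT, frames=[2,1,4,3] (faults so far: 4)
  step 7: ref 4 -> HIT, frames=[2,1,4,3] (faults so far: 4)
  step 8: ref 3 -> HIT, frames=[2,1,4,3] (faults so far: 4)
  step 9: ref 4 -> HIT, frames=[2,1,4,3] (faults so far: 4)
  step 10: ref 5 -> FAULT, evict 2, frames=[5,1,4,3] (faults so far: 5)
  step 11: ref 2 -> FAULT, evict 1, frames=[5,2,4,3] (faults so far: 6)
  step 12: ref 5 -> HIT, frames=[5,2,4,3] (faults so far: 6)
  step 13: ref 4 -> HIT, frames=[5,2,4,3] (faults so far: 6)
  step 14: ref 4 -> HIT, frames=[5,2,4,3] (faults so far: 6)
  step 15: ref 5 -> HIT, frames=[5,2,4,3] (faults so far: 6)
  LRU total faults: 6
--- Optimal ---
  step 0: ref 2 -> FAULT, frames=[2,-,-,-] (faults so far: 1)
  step 1: ref 1 -> FAULT, frames=[2,1,-,-] (faults so far: 2)
  step 2: ref 1 -> HIT, frames=[2,1,-,-] (faults so far: 2)
  step 3: ref 1 -> HIT, frames=[2,1,-,-] (faults so far: 2)
  step 4: ref 4 -> FAULT, frames=[2,1,4,-] (faults so far: 3)
  step 5: ref 3 -> FAULT, frames=[2,1,4,3] (faults so far: 4)
  step 6: ref 1 -> HIT, frames=[2,1,4,3] (faults so far: 4)
  step 7: ref 4 -> HIT, frames=[2,1,4,3] (faults so far: 4)
  step 8: ref 3 -> HIT, frames=[2,1,4,3] (faults so far: 4)
  step 9: ref 4 -> HIT, frames=[2,1,4,3] (faults so far: 4)
  step 10: ref 5 -> FAULT, evict 1, frames=[2,5,4,3] (faults so far: 5)
  step 11: ref 2 -> HIT, frames=[2,5,4,3] (faults so far: 5)
  step 12: ref 5 -> HIT, frames=[2,5,4,3] (faults so far: 5)
  step 13: ref 4 -> HIT, frames=[2,5,4,3] (faults so far: 5)
  step 14: ref 4 -> HIT, frames=[2,5,4,3] (faults so far: 5)
  step 15: ref 5 -> HIT, frames=[2,5,4,3] (faults so far: 5)
  Optimal total faults: 5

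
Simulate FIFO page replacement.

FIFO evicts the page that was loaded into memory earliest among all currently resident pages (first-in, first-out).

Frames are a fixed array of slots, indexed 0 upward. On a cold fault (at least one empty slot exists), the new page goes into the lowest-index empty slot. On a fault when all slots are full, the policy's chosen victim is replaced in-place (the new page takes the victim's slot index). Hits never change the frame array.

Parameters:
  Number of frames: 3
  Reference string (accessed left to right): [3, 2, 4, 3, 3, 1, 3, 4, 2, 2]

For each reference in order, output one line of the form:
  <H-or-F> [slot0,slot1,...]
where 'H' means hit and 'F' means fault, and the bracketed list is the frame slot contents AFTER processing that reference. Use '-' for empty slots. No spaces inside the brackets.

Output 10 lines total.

F [3,-,-]
F [3,2,-]
F [3,2,4]
H [3,2,4]
H [3,2,4]
F [1,2,4]
F [1,3,4]
H [1,3,4]
F [1,3,2]
H [1,3,2]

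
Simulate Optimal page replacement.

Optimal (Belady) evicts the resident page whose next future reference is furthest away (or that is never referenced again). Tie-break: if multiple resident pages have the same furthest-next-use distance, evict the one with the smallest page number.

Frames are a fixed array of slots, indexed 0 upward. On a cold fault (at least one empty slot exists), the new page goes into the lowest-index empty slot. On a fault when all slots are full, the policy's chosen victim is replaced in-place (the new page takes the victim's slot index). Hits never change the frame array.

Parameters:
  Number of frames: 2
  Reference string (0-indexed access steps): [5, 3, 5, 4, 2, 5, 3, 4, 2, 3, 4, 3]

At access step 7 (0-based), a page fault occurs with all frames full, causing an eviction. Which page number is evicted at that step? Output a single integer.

Answer: 3

Derivation:
Step 0: ref 5 -> FAULT, frames=[5,-]
Step 1: ref 3 -> FAULT, frames=[5,3]
Step 2: ref 5 -> HIT, frames=[5,3]
Step 3: ref 4 -> FAULT, evict 3, frames=[5,4]
Step 4: ref 2 -> FAULT, evict 4, frames=[5,2]
Step 5: ref 5 -> HIT, frames=[5,2]
Step 6: ref 3 -> FAULT, evict 5, frames=[3,2]
Step 7: ref 4 -> FAULT, evict 3, frames=[4,2]
At step 7: evicted page 3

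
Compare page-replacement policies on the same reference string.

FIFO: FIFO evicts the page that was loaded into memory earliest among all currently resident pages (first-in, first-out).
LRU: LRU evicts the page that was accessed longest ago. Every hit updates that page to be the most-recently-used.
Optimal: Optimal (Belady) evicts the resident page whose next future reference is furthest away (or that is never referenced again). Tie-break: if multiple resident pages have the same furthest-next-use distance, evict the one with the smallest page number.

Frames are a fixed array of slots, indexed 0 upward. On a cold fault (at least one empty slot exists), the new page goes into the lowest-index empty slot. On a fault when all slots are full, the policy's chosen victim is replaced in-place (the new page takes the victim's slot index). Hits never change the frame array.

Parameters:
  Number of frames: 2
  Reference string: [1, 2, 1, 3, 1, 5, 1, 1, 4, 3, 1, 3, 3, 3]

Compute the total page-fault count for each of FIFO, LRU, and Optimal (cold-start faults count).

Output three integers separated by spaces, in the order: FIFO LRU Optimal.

Answer: 8 7 6

Derivation:
--- FIFO ---
  step 0: ref 1 -> FAULT, frames=[1,-] (faults so far: 1)
  step 1: ref 2 -> FAULT, frames=[1,2] (faults so far: 2)
  step 2: ref 1 -> HIT, frames=[1,2] (faults so far: 2)
  step 3: ref 3 -> FAULT, evict 1, frames=[3,2] (faults so far: 3)
  step 4: ref 1 -> FAULT, evict 2, frames=[3,1] (faults so far: 4)
  step 5: ref 5 -> FAULT, evict 3, frames=[5,1] (faults so far: 5)
  step 6: ref 1 -> HIT, frames=[5,1] (faults so far: 5)
  step 7: ref 1 -> HIT, frames=[5,1] (faults so far: 5)
  step 8: ref 4 -> FAULT, evict 1, frames=[5,4] (faults so far: 6)
  step 9: ref 3 -> FAULT, evict 5, frames=[3,4] (faults so far: 7)
  step 10: ref 1 -> FAULT, evict 4, frames=[3,1] (faults so far: 8)
  step 11: ref 3 -> HIT, frames=[3,1] (faults so far: 8)
  step 12: ref 3 -> HIT, frames=[3,1] (faults so far: 8)
  step 13: ref 3 -> HIT, frames=[3,1] (faults so far: 8)
  FIFO total faults: 8
--- LRU ---
  step 0: ref 1 -> FAULT, frames=[1,-] (faults so far: 1)
  step 1: ref 2 -> FAULT, frames=[1,2] (faults so far: 2)
  step 2: ref 1 -> HIT, frames=[1,2] (faults so far: 2)
  step 3: ref 3 -> FAULT, evict 2, frames=[1,3] (faults so far: 3)
  step 4: ref 1 -> HIT, frames=[1,3] (faults so far: 3)
  step 5: ref 5 -> FAULT, evict 3, frames=[1,5] (faults so far: 4)
  step 6: ref 1 -> HIT, frames=[1,5] (faults so far: 4)
  step 7: ref 1 -> HIT, frames=[1,5] (faults so far: 4)
  step 8: ref 4 -> FAULT, evict 5, frames=[1,4] (faults so far: 5)
  step 9: ref 3 -> FAULT, evict 1, frames=[3,4] (faults so far: 6)
  step 10: ref 1 -> FAULT, evict 4, frames=[3,1] (faults so far: 7)
  step 11: ref 3 -> HIT, frames=[3,1] (faults so far: 7)
  step 12: ref 3 -> HIT, frames=[3,1] (faults so far: 7)
  step 13: ref 3 -> HIT, frames=[3,1] (faults so far: 7)
  LRU total faults: 7
--- Optimal ---
  step 0: ref 1 -> FAULT, frames=[1,-] (faults so far: 1)
  step 1: ref 2 -> FAULT, frames=[1,2] (faults so far: 2)
  step 2: ref 1 -> HIT, frames=[1,2] (faults so far: 2)
  step 3: ref 3 -> FAULT, evict 2, frames=[1,3] (faults so far: 3)
  step 4: ref 1 -> HIT, frames=[1,3] (faults so far: 3)
  step 5: ref 5 -> FAULT, evict 3, frames=[1,5] (faults so far: 4)
  step 6: ref 1 -> HIT, frames=[1,5] (faults so far: 4)
  step 7: ref 1 -> HIT, frames=[1,5] (faults so far: 4)
  step 8: ref 4 -> FAULT, evict 5, frames=[1,4] (faults so far: 5)
  step 9: ref 3 -> FAULT, evict 4, frames=[1,3] (faults so far: 6)
  step 10: ref 1 -> HIT, frames=[1,3] (faults so far: 6)
  step 11: ref 3 -> HIT, frames=[1,3] (faults so far: 6)
  step 12: ref 3 -> HIT, frames=[1,3] (faults so far: 6)
  step 13: ref 3 -> HIT, frames=[1,3] (faults so far: 6)
  Optimal total faults: 6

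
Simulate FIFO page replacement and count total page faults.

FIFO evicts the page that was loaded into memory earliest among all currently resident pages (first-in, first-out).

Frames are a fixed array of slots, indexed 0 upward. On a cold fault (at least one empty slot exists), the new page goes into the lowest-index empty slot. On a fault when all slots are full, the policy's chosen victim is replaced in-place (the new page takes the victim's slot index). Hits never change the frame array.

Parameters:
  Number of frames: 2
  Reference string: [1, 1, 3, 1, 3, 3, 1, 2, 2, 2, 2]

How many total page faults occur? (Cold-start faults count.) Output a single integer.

Step 0: ref 1 → FAULT, frames=[1,-]
Step 1: ref 1 → HIT, frames=[1,-]
Step 2: ref 3 → FAULT, frames=[1,3]
Step 3: ref 1 → HIT, frames=[1,3]
Step 4: ref 3 → HIT, frames=[1,3]
Step 5: ref 3 → HIT, frames=[1,3]
Step 6: ref 1 → HIT, frames=[1,3]
Step 7: ref 2 → FAULT (evict 1), frames=[2,3]
Step 8: ref 2 → HIT, frames=[2,3]
Step 9: ref 2 → HIT, frames=[2,3]
Step 10: ref 2 → HIT, frames=[2,3]
Total faults: 3

Answer: 3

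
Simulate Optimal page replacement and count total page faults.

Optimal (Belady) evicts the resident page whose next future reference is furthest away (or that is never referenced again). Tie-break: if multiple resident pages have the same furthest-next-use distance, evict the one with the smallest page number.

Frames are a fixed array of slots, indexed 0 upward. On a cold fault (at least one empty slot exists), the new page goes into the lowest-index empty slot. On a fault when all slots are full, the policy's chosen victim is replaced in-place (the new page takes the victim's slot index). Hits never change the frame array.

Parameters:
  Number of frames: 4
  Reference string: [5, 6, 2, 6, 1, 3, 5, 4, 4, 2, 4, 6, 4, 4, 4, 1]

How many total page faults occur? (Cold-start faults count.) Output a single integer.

Step 0: ref 5 → FAULT, frames=[5,-,-,-]
Step 1: ref 6 → FAULT, frames=[5,6,-,-]
Step 2: ref 2 → FAULT, frames=[5,6,2,-]
Step 3: ref 6 → HIT, frames=[5,6,2,-]
Step 4: ref 1 → FAULT, frames=[5,6,2,1]
Step 5: ref 3 → FAULT (evict 1), frames=[5,6,2,3]
Step 6: ref 5 → HIT, frames=[5,6,2,3]
Step 7: ref 4 → FAULT (evict 3), frames=[5,6,2,4]
Step 8: ref 4 → HIT, frames=[5,6,2,4]
Step 9: ref 2 → HIT, frames=[5,6,2,4]
Step 10: ref 4 → HIT, frames=[5,6,2,4]
Step 11: ref 6 → HIT, frames=[5,6,2,4]
Step 12: ref 4 → HIT, frames=[5,6,2,4]
Step 13: ref 4 → HIT, frames=[5,6,2,4]
Step 14: ref 4 → HIT, frames=[5,6,2,4]
Step 15: ref 1 → FAULT (evict 2), frames=[5,6,1,4]
Total faults: 7

Answer: 7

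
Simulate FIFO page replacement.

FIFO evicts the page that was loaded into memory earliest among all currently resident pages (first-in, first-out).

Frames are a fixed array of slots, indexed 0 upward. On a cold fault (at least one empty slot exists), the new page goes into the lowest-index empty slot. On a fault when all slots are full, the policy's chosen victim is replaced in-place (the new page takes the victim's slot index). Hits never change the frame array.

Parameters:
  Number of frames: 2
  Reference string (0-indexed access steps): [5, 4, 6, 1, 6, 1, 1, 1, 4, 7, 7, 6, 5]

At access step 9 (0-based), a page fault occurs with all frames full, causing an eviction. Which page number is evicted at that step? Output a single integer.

Answer: 1

Derivation:
Step 0: ref 5 -> FAULT, frames=[5,-]
Step 1: ref 4 -> FAULT, frames=[5,4]
Step 2: ref 6 -> FAULT, evict 5, frames=[6,4]
Step 3: ref 1 -> FAULT, evict 4, frames=[6,1]
Step 4: ref 6 -> HIT, frames=[6,1]
Step 5: ref 1 -> HIT, frames=[6,1]
Step 6: ref 1 -> HIT, frames=[6,1]
Step 7: ref 1 -> HIT, frames=[6,1]
Step 8: ref 4 -> FAULT, evict 6, frames=[4,1]
Step 9: ref 7 -> FAULT, evict 1, frames=[4,7]
At step 9: evicted page 1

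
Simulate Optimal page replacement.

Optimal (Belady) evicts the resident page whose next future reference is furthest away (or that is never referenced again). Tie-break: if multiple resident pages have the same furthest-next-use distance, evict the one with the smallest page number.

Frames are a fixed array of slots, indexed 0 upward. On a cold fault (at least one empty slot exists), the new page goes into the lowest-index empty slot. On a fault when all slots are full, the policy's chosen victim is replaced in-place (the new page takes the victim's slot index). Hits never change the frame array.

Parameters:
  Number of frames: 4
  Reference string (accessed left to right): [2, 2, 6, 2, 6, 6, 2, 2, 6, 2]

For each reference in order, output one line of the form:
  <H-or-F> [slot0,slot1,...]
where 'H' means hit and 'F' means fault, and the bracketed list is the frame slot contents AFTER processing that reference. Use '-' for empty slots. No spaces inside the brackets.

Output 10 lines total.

F [2,-,-,-]
H [2,-,-,-]
F [2,6,-,-]
H [2,6,-,-]
H [2,6,-,-]
H [2,6,-,-]
H [2,6,-,-]
H [2,6,-,-]
H [2,6,-,-]
H [2,6,-,-]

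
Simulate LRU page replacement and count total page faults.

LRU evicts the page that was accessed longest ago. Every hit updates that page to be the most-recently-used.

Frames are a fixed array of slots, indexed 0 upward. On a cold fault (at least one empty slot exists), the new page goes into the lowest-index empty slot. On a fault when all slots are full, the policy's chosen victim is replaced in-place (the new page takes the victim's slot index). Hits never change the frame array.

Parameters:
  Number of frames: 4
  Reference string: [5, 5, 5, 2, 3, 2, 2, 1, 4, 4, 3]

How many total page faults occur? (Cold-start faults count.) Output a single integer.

Step 0: ref 5 → FAULT, frames=[5,-,-,-]
Step 1: ref 5 → HIT, frames=[5,-,-,-]
Step 2: ref 5 → HIT, frames=[5,-,-,-]
Step 3: ref 2 → FAULT, frames=[5,2,-,-]
Step 4: ref 3 → FAULT, frames=[5,2,3,-]
Step 5: ref 2 → HIT, frames=[5,2,3,-]
Step 6: ref 2 → HIT, frames=[5,2,3,-]
Step 7: ref 1 → FAULT, frames=[5,2,3,1]
Step 8: ref 4 → FAULT (evict 5), frames=[4,2,3,1]
Step 9: ref 4 → HIT, frames=[4,2,3,1]
Step 10: ref 3 → HIT, frames=[4,2,3,1]
Total faults: 5

Answer: 5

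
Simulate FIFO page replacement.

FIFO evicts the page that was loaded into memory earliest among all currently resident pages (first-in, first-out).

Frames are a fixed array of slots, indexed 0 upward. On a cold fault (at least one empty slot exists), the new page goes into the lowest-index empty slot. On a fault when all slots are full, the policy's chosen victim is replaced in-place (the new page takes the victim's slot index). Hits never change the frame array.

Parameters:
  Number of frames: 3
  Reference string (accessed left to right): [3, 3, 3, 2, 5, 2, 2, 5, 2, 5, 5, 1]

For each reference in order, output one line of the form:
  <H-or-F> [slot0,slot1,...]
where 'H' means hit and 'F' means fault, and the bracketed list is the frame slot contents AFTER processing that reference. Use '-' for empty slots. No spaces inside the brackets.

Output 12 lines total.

F [3,-,-]
H [3,-,-]
H [3,-,-]
F [3,2,-]
F [3,2,5]
H [3,2,5]
H [3,2,5]
H [3,2,5]
H [3,2,5]
H [3,2,5]
H [3,2,5]
F [1,2,5]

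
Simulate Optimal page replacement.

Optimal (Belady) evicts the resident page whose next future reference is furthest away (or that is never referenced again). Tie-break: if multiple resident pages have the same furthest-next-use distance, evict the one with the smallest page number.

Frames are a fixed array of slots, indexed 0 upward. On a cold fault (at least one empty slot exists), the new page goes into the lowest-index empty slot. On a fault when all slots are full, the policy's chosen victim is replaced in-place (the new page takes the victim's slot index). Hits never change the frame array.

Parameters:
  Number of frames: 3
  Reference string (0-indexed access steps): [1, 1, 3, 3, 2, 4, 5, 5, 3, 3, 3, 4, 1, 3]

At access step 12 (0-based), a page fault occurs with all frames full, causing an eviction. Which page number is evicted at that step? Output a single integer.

Step 0: ref 1 -> FAULT, frames=[1,-,-]
Step 1: ref 1 -> HIT, frames=[1,-,-]
Step 2: ref 3 -> FAULT, frames=[1,3,-]
Step 3: ref 3 -> HIT, frames=[1,3,-]
Step 4: ref 2 -> FAULT, frames=[1,3,2]
Step 5: ref 4 -> FAULT, evict 2, frames=[1,3,4]
Step 6: ref 5 -> FAULT, evict 1, frames=[5,3,4]
Step 7: ref 5 -> HIT, frames=[5,3,4]
Step 8: ref 3 -> HIT, frames=[5,3,4]
Step 9: ref 3 -> HIT, frames=[5,3,4]
Step 10: ref 3 -> HIT, frames=[5,3,4]
Step 11: ref 4 -> HIT, frames=[5,3,4]
Step 12: ref 1 -> FAULT, evict 4, frames=[5,3,1]
At step 12: evicted page 4

Answer: 4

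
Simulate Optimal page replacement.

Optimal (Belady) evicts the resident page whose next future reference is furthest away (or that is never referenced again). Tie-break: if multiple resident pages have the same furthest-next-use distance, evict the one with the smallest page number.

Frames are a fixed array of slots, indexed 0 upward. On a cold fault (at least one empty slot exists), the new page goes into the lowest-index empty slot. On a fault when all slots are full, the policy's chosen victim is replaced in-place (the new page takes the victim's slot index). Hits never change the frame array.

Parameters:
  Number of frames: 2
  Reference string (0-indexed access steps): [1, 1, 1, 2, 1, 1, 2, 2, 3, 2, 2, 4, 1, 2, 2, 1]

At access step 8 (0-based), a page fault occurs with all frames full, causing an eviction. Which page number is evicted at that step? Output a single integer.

Step 0: ref 1 -> FAULT, frames=[1,-]
Step 1: ref 1 -> HIT, frames=[1,-]
Step 2: ref 1 -> HIT, frames=[1,-]
Step 3: ref 2 -> FAULT, frames=[1,2]
Step 4: ref 1 -> HIT, frames=[1,2]
Step 5: ref 1 -> HIT, frames=[1,2]
Step 6: ref 2 -> HIT, frames=[1,2]
Step 7: ref 2 -> HIT, frames=[1,2]
Step 8: ref 3 -> FAULT, evict 1, frames=[3,2]
At step 8: evicted page 1

Answer: 1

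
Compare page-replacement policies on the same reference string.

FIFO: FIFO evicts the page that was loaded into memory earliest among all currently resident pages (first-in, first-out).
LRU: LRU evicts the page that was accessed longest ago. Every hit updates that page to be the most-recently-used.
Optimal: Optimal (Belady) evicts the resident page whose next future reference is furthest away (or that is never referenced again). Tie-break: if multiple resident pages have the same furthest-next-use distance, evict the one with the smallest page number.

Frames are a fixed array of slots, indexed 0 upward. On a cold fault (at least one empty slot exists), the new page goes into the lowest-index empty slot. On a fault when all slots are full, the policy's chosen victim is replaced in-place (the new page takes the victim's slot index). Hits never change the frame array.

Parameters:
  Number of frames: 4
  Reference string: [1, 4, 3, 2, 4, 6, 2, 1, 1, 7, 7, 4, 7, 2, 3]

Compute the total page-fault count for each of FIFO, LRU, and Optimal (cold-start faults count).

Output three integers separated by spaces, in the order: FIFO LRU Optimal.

Answer: 10 9 7

Derivation:
--- FIFO ---
  step 0: ref 1 -> FAULT, frames=[1,-,-,-] (faults so far: 1)
  step 1: ref 4 -> FAULT, frames=[1,4,-,-] (faults so far: 2)
  step 2: ref 3 -> FAULT, frames=[1,4,3,-] (faults so far: 3)
  step 3: ref 2 -> FAULT, frames=[1,4,3,2] (faults so far: 4)
  step 4: ref 4 -> HIT, frames=[1,4,3,2] (faults so far: 4)
  step 5: ref 6 -> FAULT, evict 1, frames=[6,4,3,2] (faults so far: 5)
  step 6: ref 2 -> HIT, frames=[6,4,3,2] (faults so far: 5)
  step 7: ref 1 -> FAULT, evict 4, frames=[6,1,3,2] (faults so far: 6)
  step 8: ref 1 -> HIT, frames=[6,1,3,2] (faults so far: 6)
  step 9: ref 7 -> FAULT, evict 3, frames=[6,1,7,2] (faults so far: 7)
  step 10: ref 7 -> HIT, frames=[6,1,7,2] (faults so far: 7)
  step 11: ref 4 -> FAULT, evict 2, frames=[6,1,7,4] (faults so far: 8)
  step 12: ref 7 -> HIT, frames=[6,1,7,4] (faults so far: 8)
  step 13: ref 2 -> FAULT, evict 6, frames=[2,1,7,4] (faults so far: 9)
  step 14: ref 3 -> FAULT, evict 1, frames=[2,3,7,4] (faults so far: 10)
  FIFO total faults: 10
--- LRU ---
  step 0: ref 1 -> FAULT, frames=[1,-,-,-] (faults so far: 1)
  step 1: ref 4 -> FAULT, frames=[1,4,-,-] (faults so far: 2)
  step 2: ref 3 -> FAULT, frames=[1,4,3,-] (faults so far: 3)
  step 3: ref 2 -> FAULT, frames=[1,4,3,2] (faults so far: 4)
  step 4: ref 4 -> HIT, frames=[1,4,3,2] (faults so far: 4)
  step 5: ref 6 -> FAULT, evict 1, frames=[6,4,3,2] (faults so far: 5)
  step 6: ref 2 -> HIT, frames=[6,4,3,2] (faults so far: 5)
  step 7: ref 1 -> FAULT, evict 3, frames=[6,4,1,2] (faults so far: 6)
  step 8: ref 1 -> HIT, frames=[6,4,1,2] (faults so far: 6)
  step 9: ref 7 -> FAULT, evict 4, frames=[6,7,1,2] (faults so far: 7)
  step 10: ref 7 -> HIT, frames=[6,7,1,2] (faults so far: 7)
  step 11: ref 4 -> FAULT, evict 6, frames=[4,7,1,2] (faults so far: 8)
  step 12: ref 7 -> HIT, frames=[4,7,1,2] (faults so far: 8)
  step 13: ref 2 -> HIT, frames=[4,7,1,2] (faults so far: 8)
  step 14: ref 3 -> FAULT, evict 1, frames=[4,7,3,2] (faults so far: 9)
  LRU total faults: 9
--- Optimal ---
  step 0: ref 1 -> FAULT, frames=[1,-,-,-] (faults so far: 1)
  step 1: ref 4 -> FAULT, frames=[1,4,-,-] (faults so far: 2)
  step 2: ref 3 -> FAULT, frames=[1,4,3,-] (faults so far: 3)
  step 3: ref 2 -> FAULT, frames=[1,4,3,2] (faults so far: 4)
  step 4: ref 4 -> HIT, frames=[1,4,3,2] (faults so far: 4)
  step 5: ref 6 -> FAULT, evict 3, frames=[1,4,6,2] (faults so far: 5)
  step 6: ref 2 -> HIT, frames=[1,4,6,2] (faults so far: 5)
  step 7: ref 1 -> HIT, frames=[1,4,6,2] (faults so far: 5)
  step 8: ref 1 -> HIT, frames=[1,4,6,2] (faults so far: 5)
  step 9: ref 7 -> FAULT, evict 1, frames=[7,4,6,2] (faults so far: 6)
  step 10: ref 7 -> HIT, frames=[7,4,6,2] (faults so far: 6)
  step 11: ref 4 -> HIT, frames=[7,4,6,2] (faults so far: 6)
  step 12: ref 7 -> HIT, frames=[7,4,6,2] (faults so far: 6)
  step 13: ref 2 -> HIT, frames=[7,4,6,2] (faults so far: 6)
  step 14: ref 3 -> FAULT, evict 2, frames=[7,4,6,3] (faults so far: 7)
  Optimal total faults: 7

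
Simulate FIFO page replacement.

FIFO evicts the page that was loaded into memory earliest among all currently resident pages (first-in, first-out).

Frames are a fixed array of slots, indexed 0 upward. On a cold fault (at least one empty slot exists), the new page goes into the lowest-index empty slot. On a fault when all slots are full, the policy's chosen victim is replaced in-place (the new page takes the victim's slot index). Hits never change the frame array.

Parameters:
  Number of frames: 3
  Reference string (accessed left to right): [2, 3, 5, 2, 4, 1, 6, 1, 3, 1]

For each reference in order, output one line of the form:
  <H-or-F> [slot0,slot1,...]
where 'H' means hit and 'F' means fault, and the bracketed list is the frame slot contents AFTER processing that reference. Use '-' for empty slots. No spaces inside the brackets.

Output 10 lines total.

F [2,-,-]
F [2,3,-]
F [2,3,5]
H [2,3,5]
F [4,3,5]
F [4,1,5]
F [4,1,6]
H [4,1,6]
F [3,1,6]
H [3,1,6]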